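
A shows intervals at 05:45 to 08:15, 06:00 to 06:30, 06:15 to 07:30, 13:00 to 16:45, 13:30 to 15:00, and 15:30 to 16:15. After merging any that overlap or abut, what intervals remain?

06:00-06:30 overlaps/touches 05:45-08:15 → extend to 05:45-08:15.
06:15-07:30 overlaps/touches 05:45-08:15 → extend to 05:45-08:15.
13:00-16:45 is disjoint → start new block.
13:30-15:00 overlaps/touches 13:00-16:45 → extend to 13:00-16:45.
15:30-16:15 overlaps/touches 13:00-16:45 → extend to 13:00-16:45.

05:45-08:15, 13:00-16:45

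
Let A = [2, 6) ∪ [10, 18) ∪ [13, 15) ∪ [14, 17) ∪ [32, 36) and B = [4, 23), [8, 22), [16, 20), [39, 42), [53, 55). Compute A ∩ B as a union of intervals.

[4, 6) ∪ [10, 18)

Merge the first list: [2, 6), [10, 18), [32, 36).
Merge the second list: [4, 23), [39, 42), [53, 55).
[2, 6) ∩ B → [4, 6).
[10, 18) ∩ B → [10, 18).
[32, 36) meets no B interval.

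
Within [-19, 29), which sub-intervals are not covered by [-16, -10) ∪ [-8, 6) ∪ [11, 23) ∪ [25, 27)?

[-19, -16) ∪ [-10, -8) ∪ [6, 11) ∪ [23, 25) ∪ [27, 29)

The merged coverage is [-16, -10), [-8, 6), [11, 23), [25, 27).
Uncovered inside [-19, 29): [-19, -16), [-10, -8), [6, 11), [23, 25), [27, 29).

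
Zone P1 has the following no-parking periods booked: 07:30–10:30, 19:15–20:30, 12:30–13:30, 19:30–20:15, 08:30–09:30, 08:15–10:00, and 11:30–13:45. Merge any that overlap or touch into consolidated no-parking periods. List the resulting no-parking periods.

07:30-10:30, 11:30-13:45, 19:15-20:30

Sort by start: 07:30-10:30, 08:15-10:00, 08:30-09:30, 11:30-13:45, 12:30-13:30, 19:15-20:30, 19:30-20:15.
08:15-10:00 overlaps/touches 07:30-10:30 → extend to 07:30-10:30.
08:30-09:30 overlaps/touches 07:30-10:30 → extend to 07:30-10:30.
11:30-13:45 is disjoint → start new block.
12:30-13:30 overlaps/touches 11:30-13:45 → extend to 11:30-13:45.
19:15-20:30 is disjoint → start new block.
19:30-20:15 overlaps/touches 19:15-20:30 → extend to 19:15-20:30.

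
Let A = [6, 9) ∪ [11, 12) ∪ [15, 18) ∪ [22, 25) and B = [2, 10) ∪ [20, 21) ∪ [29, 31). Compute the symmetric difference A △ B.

Only in the first: [11, 12), [15, 18), [22, 25).
Only in the second: [2, 6), [9, 10), [20, 21), [29, 31).
Together these are the periods covered by exactly one.

[2, 6) ∪ [9, 10) ∪ [11, 12) ∪ [15, 18) ∪ [20, 21) ∪ [22, 25) ∪ [29, 31)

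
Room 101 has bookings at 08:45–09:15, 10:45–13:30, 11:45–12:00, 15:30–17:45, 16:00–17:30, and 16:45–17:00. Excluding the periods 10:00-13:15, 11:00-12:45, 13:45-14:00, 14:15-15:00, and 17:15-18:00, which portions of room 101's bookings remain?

Merge the first list: 08:45–09:15, 10:45–13:30, 15:30–17:45.
Merge the second list: 10:00–13:15, 13:45–14:00, 14:15–15:00, 17:15–18:00.
08:45–09:15: nothing removed.
10:45–13:30 \ B = 13:15–13:30.
15:30–17:45 \ B = 15:30–17:15.

08:45–09:15, 13:15–13:30, 15:30–17:15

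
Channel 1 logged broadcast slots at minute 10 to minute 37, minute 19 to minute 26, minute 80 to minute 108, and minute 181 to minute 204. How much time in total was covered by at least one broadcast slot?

Merged: minute 10 to minute 37, minute 80 to minute 108, minute 181 to minute 204.
Lengths: 27 minutes + 28 minutes + 23 minutes = 78 minutes.

78 minutes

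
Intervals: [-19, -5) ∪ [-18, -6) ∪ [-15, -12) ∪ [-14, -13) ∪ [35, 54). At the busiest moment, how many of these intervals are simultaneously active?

4

Sweep endpoints in order; track running count of active intervals.
Peak of 4 reached at -14.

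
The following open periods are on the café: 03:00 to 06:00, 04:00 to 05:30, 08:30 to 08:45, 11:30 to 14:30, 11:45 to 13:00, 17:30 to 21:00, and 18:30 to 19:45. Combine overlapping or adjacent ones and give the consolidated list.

03:00–06:00, 08:30–08:45, 11:30–14:30, 17:30–21:00

04:00–05:30 overlaps/touches 03:00–06:00 → extend to 03:00–06:00.
08:30–08:45 is disjoint → start new block.
11:30–14:30 is disjoint → start new block.
11:45–13:00 overlaps/touches 11:30–14:30 → extend to 11:30–14:30.
17:30–21:00 is disjoint → start new block.
18:30–19:45 overlaps/touches 17:30–21:00 → extend to 17:30–21:00.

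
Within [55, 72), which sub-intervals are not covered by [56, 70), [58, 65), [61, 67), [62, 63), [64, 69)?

[55, 56) ∪ [70, 72)

Covered (merged): [56, 70).
Uncovered inside [55, 72): [55, 56), [70, 72).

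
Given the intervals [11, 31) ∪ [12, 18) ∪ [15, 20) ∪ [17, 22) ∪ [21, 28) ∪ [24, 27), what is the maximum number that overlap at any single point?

4

Sweep endpoints in order; track running count of active intervals.
Peak of 4 reached at 17.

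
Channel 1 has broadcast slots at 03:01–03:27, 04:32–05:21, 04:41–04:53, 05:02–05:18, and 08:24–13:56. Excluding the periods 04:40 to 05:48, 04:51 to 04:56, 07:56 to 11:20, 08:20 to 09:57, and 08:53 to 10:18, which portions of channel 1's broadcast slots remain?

03:01-03:27, 04:32-04:40, 11:20-13:56

A, merged: 03:01-03:27, 04:32-05:21, 08:24-13:56.
B, merged: 04:40-05:48, 07:56-11:20.
03:01-03:27: nothing removed.
04:32-05:21 \ B = 04:32-04:40.
08:24-13:56 \ B = 11:20-13:56.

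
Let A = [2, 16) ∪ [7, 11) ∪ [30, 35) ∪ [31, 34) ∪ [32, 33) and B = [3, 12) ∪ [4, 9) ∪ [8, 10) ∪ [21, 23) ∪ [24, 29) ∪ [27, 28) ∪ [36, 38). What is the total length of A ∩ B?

9

First set merges to [2, 16), [30, 35).
Second set merges to [3, 12), [21, 23), [24, 29), [36, 38).
A ∩ B = [3, 12).
Total: 9.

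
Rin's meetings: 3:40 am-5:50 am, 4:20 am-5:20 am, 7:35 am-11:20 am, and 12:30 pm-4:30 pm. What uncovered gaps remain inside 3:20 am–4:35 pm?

3:20 am–3:40 am, 5:50 am–7:35 am, 11:20 am–12:30 pm, 4:30 pm–4:35 pm

After merging, the occupied span is 3:40 am–5:50 am, 7:35 am–11:20 am, 12:30 pm–4:30 pm.
Uncovered inside 3:20 am–4:35 pm: 3:20 am–3:40 am, 5:50 am–7:35 am, 11:20 am–12:30 pm, 4:30 pm–4:35 pm.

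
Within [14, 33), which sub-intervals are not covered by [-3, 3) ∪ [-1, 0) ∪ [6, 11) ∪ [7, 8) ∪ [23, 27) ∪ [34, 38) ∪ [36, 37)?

[14, 23) ∪ [27, 33)

The merged coverage is [-3, 3), [6, 11), [23, 27), [34, 38).
Uncovered inside [14, 33): [14, 23), [27, 33).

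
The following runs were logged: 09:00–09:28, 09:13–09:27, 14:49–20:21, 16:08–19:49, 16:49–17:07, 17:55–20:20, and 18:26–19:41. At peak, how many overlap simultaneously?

4

At 18:26, 4 of the intervals are simultaneously active.
No point has more.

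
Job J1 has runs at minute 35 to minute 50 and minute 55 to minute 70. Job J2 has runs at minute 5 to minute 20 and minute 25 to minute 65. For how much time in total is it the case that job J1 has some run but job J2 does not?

5 minutes

A \ B = minute 65 to minute 70.
Total: 5 minutes.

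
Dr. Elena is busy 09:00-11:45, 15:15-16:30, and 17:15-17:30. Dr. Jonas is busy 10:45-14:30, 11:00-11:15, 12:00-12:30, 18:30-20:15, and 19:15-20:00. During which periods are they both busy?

10:45-11:45

Second set merges to 10:45-14:30, 18:30-20:15.
09:00-11:45 overlaps B on 10:45-11:45.
15:15-16:30 falls entirely outside B.
17:15-17:30 falls entirely outside B.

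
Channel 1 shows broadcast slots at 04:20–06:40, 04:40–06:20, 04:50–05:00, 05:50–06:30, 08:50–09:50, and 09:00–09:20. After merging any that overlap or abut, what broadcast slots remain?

04:20–06:40, 08:50–09:50

04:40–06:20 overlaps/touches 04:20–06:40 → extend to 04:20–06:40.
04:50–05:00 overlaps/touches 04:20–06:40 → extend to 04:20–06:40.
05:50–06:30 overlaps/touches 04:20–06:40 → extend to 04:20–06:40.
08:50–09:50 is disjoint → start new block.
09:00–09:20 overlaps/touches 08:50–09:50 → extend to 08:50–09:50.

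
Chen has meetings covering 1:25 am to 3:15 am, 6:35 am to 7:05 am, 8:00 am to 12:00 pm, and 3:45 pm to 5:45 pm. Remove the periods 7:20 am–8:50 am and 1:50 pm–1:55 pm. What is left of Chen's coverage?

1:25 am–3:15 am: no B overlap → unchanged.
6:35 am–7:05 am: no B overlap → unchanged.
8:00 am–12:00 pm minus B → 8:50 am–12:00 pm.
3:45 pm–5:45 pm: no B overlap → unchanged.

1:25 am–3:15 am, 6:35 am–7:05 am, 8:50 am–12:00 pm, 3:45 pm–5:45 pm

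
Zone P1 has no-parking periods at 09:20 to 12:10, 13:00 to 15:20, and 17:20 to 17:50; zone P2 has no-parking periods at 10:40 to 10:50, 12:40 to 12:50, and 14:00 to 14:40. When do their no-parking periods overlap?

10:40-10:50, 14:00-14:40

09:20-12:10 overlaps B on 10:40-10:50.
13:00-15:20 overlaps B on 14:00-14:40.
17:20-17:50 falls entirely outside B.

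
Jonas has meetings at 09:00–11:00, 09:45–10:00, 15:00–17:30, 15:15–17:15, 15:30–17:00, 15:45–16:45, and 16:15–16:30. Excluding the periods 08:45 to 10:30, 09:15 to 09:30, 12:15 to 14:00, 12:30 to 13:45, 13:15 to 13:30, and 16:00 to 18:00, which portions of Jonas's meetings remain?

10:30–11:00, 15:00–16:00

First set merges to 09:00–11:00, 15:00–17:30.
Second set merges to 08:45–10:30, 12:15–14:00, 16:00–18:00.
09:00–11:00 minus B → 10:30–11:00.
15:00–17:30 minus B → 15:00–16:00.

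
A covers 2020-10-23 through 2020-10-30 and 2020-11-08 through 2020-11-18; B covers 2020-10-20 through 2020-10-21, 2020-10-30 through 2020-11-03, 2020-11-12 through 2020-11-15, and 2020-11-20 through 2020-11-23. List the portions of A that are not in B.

2020-10-23 through 2020-10-30 \ B = 2020-10-23 through 2020-10-29.
2020-11-08 through 2020-11-18 \ B = 2020-11-08 through 2020-11-11, 2020-11-16 through 2020-11-18.

2020-10-23 through 2020-10-29, 2020-11-08 through 2020-11-11, 2020-11-16 through 2020-11-18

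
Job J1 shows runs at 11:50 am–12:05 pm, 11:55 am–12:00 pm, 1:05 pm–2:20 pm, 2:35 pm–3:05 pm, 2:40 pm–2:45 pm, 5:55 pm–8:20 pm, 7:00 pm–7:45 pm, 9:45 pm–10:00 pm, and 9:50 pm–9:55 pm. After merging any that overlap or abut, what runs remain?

11:55 am–12:00 pm overlaps/touches 11:50 am–12:05 pm → extend to 11:50 am–12:05 pm.
1:05 pm–2:20 pm is disjoint → start new block.
2:35 pm–3:05 pm is disjoint → start new block.
2:40 pm–2:45 pm overlaps/touches 2:35 pm–3:05 pm → extend to 2:35 pm–3:05 pm.
5:55 pm–8:20 pm is disjoint → start new block.
7:00 pm–7:45 pm overlaps/touches 5:55 pm–8:20 pm → extend to 5:55 pm–8:20 pm.
9:45 pm–10:00 pm is disjoint → start new block.
9:50 pm–9:55 pm overlaps/touches 9:45 pm–10:00 pm → extend to 9:45 pm–10:00 pm.

11:50 am–12:05 pm, 1:05 pm–2:20 pm, 2:35 pm–3:05 pm, 5:55 pm–8:20 pm, 9:45 pm–10:00 pm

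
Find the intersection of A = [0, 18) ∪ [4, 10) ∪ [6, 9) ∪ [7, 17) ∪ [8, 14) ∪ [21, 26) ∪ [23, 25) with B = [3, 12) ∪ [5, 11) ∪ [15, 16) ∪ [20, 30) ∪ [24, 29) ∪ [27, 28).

A, merged: [0, 18), [21, 26).
B, merged: [3, 12), [15, 16), [20, 30).
[0, 18) ∩ B → [3, 12), [15, 16).
[21, 26) ∩ B → [21, 26).

[3, 12) ∪ [15, 16) ∪ [21, 26)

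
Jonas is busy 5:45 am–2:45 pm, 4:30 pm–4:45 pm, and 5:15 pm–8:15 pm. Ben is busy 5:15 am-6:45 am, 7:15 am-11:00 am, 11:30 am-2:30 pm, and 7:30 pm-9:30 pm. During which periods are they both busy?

5:45 am–6:45 am, 7:15 am–11:00 am, 11:30 am–2:30 pm, 7:30 pm–8:15 pm

5:45 am–2:45 pm ∩ B → 5:45 am–6:45 am, 7:15 am–11:00 am, 11:30 am–2:30 pm.
4:30 pm–4:45 pm meets no B interval.
5:15 pm–8:15 pm ∩ B → 7:30 pm–8:15 pm.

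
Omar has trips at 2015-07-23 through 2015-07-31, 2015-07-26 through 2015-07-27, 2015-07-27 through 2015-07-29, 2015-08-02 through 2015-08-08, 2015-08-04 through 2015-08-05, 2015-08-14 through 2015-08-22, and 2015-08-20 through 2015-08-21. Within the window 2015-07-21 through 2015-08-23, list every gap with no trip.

Covered (merged): 2015-07-23 through 2015-07-31, 2015-08-02 through 2015-08-08, 2015-08-14 through 2015-08-22.
Complement within 2015-07-21 through 2015-08-23: 2015-07-21 through 2015-07-22, 2015-08-01 through 2015-08-01, 2015-08-09 through 2015-08-13, 2015-08-23 through 2015-08-23.

2015-07-21 through 2015-07-22, 2015-08-01 through 2015-08-01, 2015-08-09 through 2015-08-13, 2015-08-23 through 2015-08-23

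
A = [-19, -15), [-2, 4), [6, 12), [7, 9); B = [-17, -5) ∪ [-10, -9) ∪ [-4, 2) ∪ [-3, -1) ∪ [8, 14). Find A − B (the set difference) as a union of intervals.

First set merges to [-19, -15), [-2, 4), [6, 12).
Second set merges to [-17, -5), [-4, 2), [8, 14).
[-19, -15) \ B = [-19, -17).
[-2, 4) \ B = [2, 4).
[6, 12) \ B = [6, 8).

[-19, -17) ∪ [2, 4) ∪ [6, 8)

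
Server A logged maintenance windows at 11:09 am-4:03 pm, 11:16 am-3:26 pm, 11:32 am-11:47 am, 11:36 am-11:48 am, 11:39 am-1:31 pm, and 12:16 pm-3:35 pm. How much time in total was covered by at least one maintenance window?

4 h 54 min

Merged: 11:09 am-4:03 pm.
Length: 4 h 54 min.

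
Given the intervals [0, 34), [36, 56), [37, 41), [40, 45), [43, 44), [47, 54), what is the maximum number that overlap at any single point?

Walk the sorted start/end points keeping a running depth.
The depth first hits 3 at 40.

3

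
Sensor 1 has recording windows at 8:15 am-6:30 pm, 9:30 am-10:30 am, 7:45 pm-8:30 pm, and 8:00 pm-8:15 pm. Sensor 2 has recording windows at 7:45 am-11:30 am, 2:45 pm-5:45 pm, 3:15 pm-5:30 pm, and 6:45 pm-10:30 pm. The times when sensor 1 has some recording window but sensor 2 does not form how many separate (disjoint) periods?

2

A, merged: 8:15 am-6:30 pm, 7:45 pm-8:30 pm.
B, merged: 7:45 am-11:30 am, 2:45 pm-5:45 pm, 6:45 pm-10:30 pm.
A \ B = 11:30 am-2:45 pm, 5:45 pm-6:30 pm.
That is 2 disjoint pieces.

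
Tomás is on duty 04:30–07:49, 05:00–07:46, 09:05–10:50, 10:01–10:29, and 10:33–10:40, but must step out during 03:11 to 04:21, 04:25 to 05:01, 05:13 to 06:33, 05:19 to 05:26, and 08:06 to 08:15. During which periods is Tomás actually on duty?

First set merges to 04:30–07:49, 09:05–10:50.
Second set merges to 03:11–04:21, 04:25–05:01, 05:13–06:33, 08:06–08:15.
04:30–07:49 with B removed leaves 05:01–05:13, 06:33–07:49.
09:05–10:50 is untouched.

05:01–05:13, 06:33–07:49, 09:05–10:50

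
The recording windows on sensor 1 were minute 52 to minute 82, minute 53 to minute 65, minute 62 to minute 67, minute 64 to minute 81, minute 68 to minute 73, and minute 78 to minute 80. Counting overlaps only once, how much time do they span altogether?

Merged: minute 52 to minute 82.
Length: 30 minutes.

30 minutes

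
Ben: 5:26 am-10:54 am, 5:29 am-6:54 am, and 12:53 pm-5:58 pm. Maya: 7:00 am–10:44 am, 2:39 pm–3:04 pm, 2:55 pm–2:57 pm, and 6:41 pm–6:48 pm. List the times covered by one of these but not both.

5:26 am–7:00 am, 10:44 am–10:54 am, 12:53 pm–2:39 pm, 3:04 pm–5:58 pm, 6:41 pm–6:48 pm

First set merges to 5:26 am–10:54 am, 12:53 pm–5:58 pm.
Second set merges to 7:00 am–10:44 am, 2:39 pm–3:04 pm, 6:41 pm–6:48 pm.
A but not B: 5:26 am–7:00 am, 10:44 am–10:54 am, 12:53 pm–2:39 pm, 3:04 pm–5:58 pm.
B but not A: 6:41 pm–6:48 pm.
Combining gives A △ B.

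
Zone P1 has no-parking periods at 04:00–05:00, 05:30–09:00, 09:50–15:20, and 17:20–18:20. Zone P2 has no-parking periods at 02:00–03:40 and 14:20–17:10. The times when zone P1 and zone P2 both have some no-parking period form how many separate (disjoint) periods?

A ∩ B = 14:20–15:20.
That is 1 disjoint piece.

1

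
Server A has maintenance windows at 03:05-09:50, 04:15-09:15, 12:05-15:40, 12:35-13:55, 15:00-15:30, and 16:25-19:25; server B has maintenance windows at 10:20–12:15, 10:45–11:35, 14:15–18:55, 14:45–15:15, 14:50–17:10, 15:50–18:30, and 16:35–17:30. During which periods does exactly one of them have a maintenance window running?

Merge the first list: 03:05–09:50, 12:05–15:40, 16:25–19:25.
Merge the second list: 10:20–12:15, 14:15–18:55.
A \ B = 03:05–09:50, 12:15–14:15, 18:55–19:25.
B \ A = 10:20–12:05, 15:40–16:25.
Union of the two gives the symmetric difference.

03:05–09:50, 10:20–12:05, 12:15–14:15, 15:40–16:25, 18:55–19:25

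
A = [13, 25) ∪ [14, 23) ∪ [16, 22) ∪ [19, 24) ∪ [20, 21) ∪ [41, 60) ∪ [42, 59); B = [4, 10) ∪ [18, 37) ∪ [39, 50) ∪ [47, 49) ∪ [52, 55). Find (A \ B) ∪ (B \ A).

[4, 10) ∪ [13, 18) ∪ [25, 37) ∪ [39, 41) ∪ [50, 52) ∪ [55, 60)

First set merges to [13, 25), [41, 60).
Second set merges to [4, 10), [18, 37), [39, 50), [52, 55).
Only in the first: [13, 18), [50, 52), [55, 60).
Only in the second: [4, 10), [25, 37), [39, 41).
Together these are the periods covered by exactly one.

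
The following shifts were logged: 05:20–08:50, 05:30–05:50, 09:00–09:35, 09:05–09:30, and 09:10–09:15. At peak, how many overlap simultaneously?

3

At 09:10, 3 of the intervals are simultaneously active.
No point has more.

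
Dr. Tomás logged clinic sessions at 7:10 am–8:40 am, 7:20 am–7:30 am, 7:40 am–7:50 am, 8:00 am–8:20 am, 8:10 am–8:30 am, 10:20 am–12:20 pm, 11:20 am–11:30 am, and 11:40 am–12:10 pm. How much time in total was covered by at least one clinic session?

Merged: 7:10 am–8:40 am, 10:20 am–12:20 pm.
Lengths: 1 h 30 min + 2 h = 3 h 30 min.

3 h 30 min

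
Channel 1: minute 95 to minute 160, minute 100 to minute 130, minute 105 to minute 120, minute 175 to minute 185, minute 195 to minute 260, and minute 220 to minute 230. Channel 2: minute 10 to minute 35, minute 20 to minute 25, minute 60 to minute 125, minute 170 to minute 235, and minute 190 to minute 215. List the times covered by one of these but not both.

minute 10 to minute 35, minute 60 to minute 95, minute 125 to minute 160, minute 170 to minute 175, minute 185 to minute 195, minute 235 to minute 260

First set merges to minute 95 to minute 160, minute 175 to minute 185, minute 195 to minute 260.
Second set merges to minute 10 to minute 35, minute 60 to minute 125, minute 170 to minute 235.
A but not B: minute 125 to minute 160, minute 235 to minute 260.
B but not A: minute 10 to minute 35, minute 60 to minute 95, minute 170 to minute 175, minute 185 to minute 195.
Combining gives A △ B.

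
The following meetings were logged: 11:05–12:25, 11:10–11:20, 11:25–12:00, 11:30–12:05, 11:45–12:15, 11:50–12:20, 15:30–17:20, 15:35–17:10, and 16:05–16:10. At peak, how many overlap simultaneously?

5

Walk the sorted start/end points keeping a running depth.
The depth first hits 5 at 11:50.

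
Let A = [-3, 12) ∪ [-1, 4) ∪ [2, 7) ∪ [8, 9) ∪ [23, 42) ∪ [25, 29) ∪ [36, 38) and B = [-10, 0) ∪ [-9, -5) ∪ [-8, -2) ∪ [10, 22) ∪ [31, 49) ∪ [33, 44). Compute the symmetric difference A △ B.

[-10, -3) ∪ [0, 10) ∪ [12, 22) ∪ [23, 31) ∪ [42, 49)

Merge the first list: [-3, 12), [23, 42).
Merge the second list: [-10, 0), [10, 22), [31, 49).
Only in the first: [0, 10), [23, 31).
Only in the second: [-10, -3), [12, 22), [42, 49).
Together these are the periods covered by exactly one.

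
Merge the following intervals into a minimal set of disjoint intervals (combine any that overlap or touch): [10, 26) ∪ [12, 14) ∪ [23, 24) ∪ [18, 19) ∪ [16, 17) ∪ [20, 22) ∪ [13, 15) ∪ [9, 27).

Sort by start: [9, 27), [10, 26), [12, 14), [13, 15), [16, 17), [18, 19), [20, 22), [23, 24).
[10, 26) overlaps/touches [9, 27) → extend to [9, 27).
[12, 14) overlaps/touches [9, 27) → extend to [9, 27).
[13, 15) overlaps/touches [9, 27) → extend to [9, 27).
[16, 17) overlaps/touches [9, 27) → extend to [9, 27).
[18, 19) overlaps/touches [9, 27) → extend to [9, 27).
[20, 22) overlaps/touches [9, 27) → extend to [9, 27).
[23, 24) overlaps/touches [9, 27) → extend to [9, 27).

[9, 27)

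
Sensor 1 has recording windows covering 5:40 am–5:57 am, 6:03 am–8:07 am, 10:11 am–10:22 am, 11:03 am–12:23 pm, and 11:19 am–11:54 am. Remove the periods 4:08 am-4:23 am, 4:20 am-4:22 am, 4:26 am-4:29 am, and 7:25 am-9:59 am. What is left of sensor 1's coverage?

5:40 am–5:57 am, 6:03 am–7:25 am, 10:11 am–10:22 am, 11:03 am–12:23 pm

A, merged: 5:40 am–5:57 am, 6:03 am–8:07 am, 10:11 am–10:22 am, 11:03 am–12:23 pm.
B, merged: 4:08 am–4:23 am, 4:26 am–4:29 am, 7:25 am–9:59 am.
5:40 am–5:57 am is untouched.
6:03 am–8:07 am with B removed leaves 6:03 am–7:25 am.
10:11 am–10:22 am is untouched.
11:03 am–12:23 pm is untouched.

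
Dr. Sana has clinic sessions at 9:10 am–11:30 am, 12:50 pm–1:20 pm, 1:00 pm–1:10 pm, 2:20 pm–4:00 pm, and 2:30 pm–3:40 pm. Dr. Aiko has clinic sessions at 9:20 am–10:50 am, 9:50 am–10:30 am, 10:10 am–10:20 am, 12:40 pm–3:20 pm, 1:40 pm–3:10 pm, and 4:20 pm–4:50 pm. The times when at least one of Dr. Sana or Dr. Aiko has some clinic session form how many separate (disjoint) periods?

3

Merge the first list: 9:10 am-11:30 am, 12:50 pm-1:20 pm, 2:20 pm-4:00 pm.
Merge the second list: 9:20 am-10:50 am, 12:40 pm-3:20 pm, 4:20 pm-4:50 pm.
A ∪ B = 9:10 am-11:30 am, 12:40 pm-4:00 pm, 4:20 pm-4:50 pm.
That is 3 disjoint pieces.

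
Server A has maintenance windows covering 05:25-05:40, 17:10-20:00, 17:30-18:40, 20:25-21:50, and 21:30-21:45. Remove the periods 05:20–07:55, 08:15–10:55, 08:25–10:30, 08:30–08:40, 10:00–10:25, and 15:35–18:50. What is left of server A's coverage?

18:50–20:00, 20:25–21:50

A, merged: 05:25–05:40, 17:10–20:00, 20:25–21:50.
B, merged: 05:20–07:55, 08:15–10:55, 15:35–18:50.
05:25–05:40: fully covered by B → removed.
17:10–20:00 minus B → 18:50–20:00.
20:25–21:50: no B overlap → unchanged.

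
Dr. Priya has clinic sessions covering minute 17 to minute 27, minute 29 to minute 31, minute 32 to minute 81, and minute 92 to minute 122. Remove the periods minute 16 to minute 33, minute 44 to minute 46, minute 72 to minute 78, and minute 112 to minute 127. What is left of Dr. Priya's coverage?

minute 17 to minute 27: fully covered by B → removed.
minute 29 to minute 31: fully covered by B → removed.
minute 32 to minute 81 minus B → minute 33 to minute 44, minute 46 to minute 72, minute 78 to minute 81.
minute 92 to minute 122 minus B → minute 92 to minute 112.

minute 33 to minute 44, minute 46 to minute 72, minute 78 to minute 81, minute 92 to minute 112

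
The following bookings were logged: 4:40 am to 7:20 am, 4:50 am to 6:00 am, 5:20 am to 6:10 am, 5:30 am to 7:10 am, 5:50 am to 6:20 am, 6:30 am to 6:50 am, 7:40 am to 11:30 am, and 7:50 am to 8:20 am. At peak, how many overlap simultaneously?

5

At 5:50 am, 5 of the intervals are simultaneously active.
No point has more.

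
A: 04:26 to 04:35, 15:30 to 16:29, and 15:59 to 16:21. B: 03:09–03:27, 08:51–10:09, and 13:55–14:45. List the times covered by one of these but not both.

03:09–03:27, 04:26–04:35, 08:51–10:09, 13:55–14:45, 15:30–16:29

A, merged: 04:26–04:35, 15:30–16:29.
A but not B: 04:26–04:35, 15:30–16:29.
B but not A: 03:09–03:27, 08:51–10:09, 13:55–14:45.
Combining gives A △ B.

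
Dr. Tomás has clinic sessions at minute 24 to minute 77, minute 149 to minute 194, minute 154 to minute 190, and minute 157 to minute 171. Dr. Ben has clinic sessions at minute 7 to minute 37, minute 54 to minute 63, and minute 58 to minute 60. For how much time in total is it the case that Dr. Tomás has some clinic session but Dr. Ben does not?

A, merged: minute 24 to minute 77, minute 149 to minute 194.
B, merged: minute 7 to minute 37, minute 54 to minute 63.
A \ B = minute 37 to minute 54, minute 63 to minute 77, minute 149 to minute 194.
Total: 17 minutes + 14 minutes + 45 minutes = 76 minutes.

76 minutes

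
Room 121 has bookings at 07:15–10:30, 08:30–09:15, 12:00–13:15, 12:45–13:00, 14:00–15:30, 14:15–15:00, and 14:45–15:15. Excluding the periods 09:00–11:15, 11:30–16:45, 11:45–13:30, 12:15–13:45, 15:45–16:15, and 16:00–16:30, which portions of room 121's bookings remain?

07:15–09:00

A, merged: 07:15–10:30, 12:00–13:15, 14:00–15:30.
B, merged: 09:00–11:15, 11:30–16:45.
07:15–10:30 minus B → 07:15–09:00.
12:00–13:15: fully covered by B → removed.
14:00–15:30: fully covered by B → removed.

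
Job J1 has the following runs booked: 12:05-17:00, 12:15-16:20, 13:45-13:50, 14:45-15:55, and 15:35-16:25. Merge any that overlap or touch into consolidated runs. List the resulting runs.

12:15–16:20 overlaps/touches 12:05–17:00 → extend to 12:05–17:00.
13:45–13:50 overlaps/touches 12:05–17:00 → extend to 12:05–17:00.
14:45–15:55 overlaps/touches 12:05–17:00 → extend to 12:05–17:00.
15:35–16:25 overlaps/touches 12:05–17:00 → extend to 12:05–17:00.

12:05–17:00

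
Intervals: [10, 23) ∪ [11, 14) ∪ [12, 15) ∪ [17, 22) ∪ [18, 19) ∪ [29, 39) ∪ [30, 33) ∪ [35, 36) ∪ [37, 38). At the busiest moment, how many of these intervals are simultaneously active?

Walk the sorted start/end points keeping a running depth.
The depth first hits 3 at 12.

3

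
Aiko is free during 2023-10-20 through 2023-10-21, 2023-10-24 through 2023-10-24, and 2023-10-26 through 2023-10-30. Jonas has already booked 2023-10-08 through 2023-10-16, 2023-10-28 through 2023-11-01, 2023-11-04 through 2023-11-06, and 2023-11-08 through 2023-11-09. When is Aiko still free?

2023-10-20 through 2023-10-21: nothing removed.
2023-10-24 through 2023-10-24: nothing removed.
2023-10-26 through 2023-10-30 \ B = 2023-10-26 through 2023-10-27.

2023-10-20 through 2023-10-21, 2023-10-24 through 2023-10-24, 2023-10-26 through 2023-10-27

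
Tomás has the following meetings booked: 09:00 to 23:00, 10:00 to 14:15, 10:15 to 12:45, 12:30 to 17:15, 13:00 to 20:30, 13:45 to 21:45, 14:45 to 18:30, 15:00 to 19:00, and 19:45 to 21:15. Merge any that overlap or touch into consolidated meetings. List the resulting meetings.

09:00–23:00

10:00–14:15 overlaps/touches 09:00–23:00 → extend to 09:00–23:00.
10:15–12:45 overlaps/touches 09:00–23:00 → extend to 09:00–23:00.
12:30–17:15 overlaps/touches 09:00–23:00 → extend to 09:00–23:00.
13:00–20:30 overlaps/touches 09:00–23:00 → extend to 09:00–23:00.
13:45–21:45 overlaps/touches 09:00–23:00 → extend to 09:00–23:00.
14:45–18:30 overlaps/touches 09:00–23:00 → extend to 09:00–23:00.
15:00–19:00 overlaps/touches 09:00–23:00 → extend to 09:00–23:00.
19:45–21:15 overlaps/touches 09:00–23:00 → extend to 09:00–23:00.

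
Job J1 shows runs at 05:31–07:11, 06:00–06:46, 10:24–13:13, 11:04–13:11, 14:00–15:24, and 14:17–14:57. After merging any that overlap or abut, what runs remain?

06:00-06:46 overlaps/touches 05:31-07:11 → extend to 05:31-07:11.
10:24-13:13 is disjoint → start new block.
11:04-13:11 overlaps/touches 10:24-13:13 → extend to 10:24-13:13.
14:00-15:24 is disjoint → start new block.
14:17-14:57 overlaps/touches 14:00-15:24 → extend to 14:00-15:24.

05:31-07:11, 10:24-13:13, 14:00-15:24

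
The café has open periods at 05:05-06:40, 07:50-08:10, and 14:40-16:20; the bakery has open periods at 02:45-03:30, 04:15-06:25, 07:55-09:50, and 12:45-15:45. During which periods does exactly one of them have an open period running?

02:45–03:30, 04:15–05:05, 06:25–06:40, 07:50–07:55, 08:10–09:50, 12:45–14:40, 15:45–16:20

A \ B = 06:25–06:40, 07:50–07:55, 15:45–16:20.
B \ A = 02:45–03:30, 04:15–05:05, 08:10–09:50, 12:45–14:40.
Union of the two gives the symmetric difference.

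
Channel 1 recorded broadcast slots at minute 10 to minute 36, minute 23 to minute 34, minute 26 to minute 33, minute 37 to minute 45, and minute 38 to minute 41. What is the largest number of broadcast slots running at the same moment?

3

Walk the sorted start/end points keeping a running depth.
The depth first hits 3 at minute 26.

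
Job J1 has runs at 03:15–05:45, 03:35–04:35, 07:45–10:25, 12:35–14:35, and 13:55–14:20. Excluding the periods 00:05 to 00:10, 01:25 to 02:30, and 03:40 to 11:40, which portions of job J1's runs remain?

03:15-03:40, 12:35-14:35

A, merged: 03:15-05:45, 07:45-10:25, 12:35-14:35.
03:15-05:45 \ B = 03:15-03:40.
07:45-10:25: entirely removed.
12:35-14:35: nothing removed.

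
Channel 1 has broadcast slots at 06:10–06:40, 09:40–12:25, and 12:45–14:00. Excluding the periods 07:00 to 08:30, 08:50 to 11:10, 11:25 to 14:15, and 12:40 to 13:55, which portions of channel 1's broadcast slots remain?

Second set merges to 07:00-08:30, 08:50-11:10, 11:25-14:15.
06:10-06:40: no B overlap → unchanged.
09:40-12:25 minus B → 11:10-11:25.
12:45-14:00: fully covered by B → removed.

06:10-06:40, 11:10-11:25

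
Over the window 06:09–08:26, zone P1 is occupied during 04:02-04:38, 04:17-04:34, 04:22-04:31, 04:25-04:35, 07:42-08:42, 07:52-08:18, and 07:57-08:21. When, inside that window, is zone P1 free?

Covered (merged): 04:02–04:38, 07:42–08:42.
Uncovered inside 06:09–08:26: 06:09–07:42.

06:09–07:42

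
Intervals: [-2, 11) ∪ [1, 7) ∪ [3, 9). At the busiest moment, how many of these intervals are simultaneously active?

Sweep endpoints in order; track running count of active intervals.
Peak of 3 reached at 3.

3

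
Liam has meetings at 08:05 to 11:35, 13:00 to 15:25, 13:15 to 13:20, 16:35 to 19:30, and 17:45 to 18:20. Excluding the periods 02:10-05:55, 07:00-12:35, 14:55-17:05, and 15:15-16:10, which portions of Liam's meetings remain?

13:00-14:55, 17:05-19:30

A, merged: 08:05-11:35, 13:00-15:25, 16:35-19:30.
B, merged: 02:10-05:55, 07:00-12:35, 14:55-17:05.
08:05-11:35: entirely removed.
13:00-15:25 \ B = 13:00-14:55.
16:35-19:30 \ B = 17:05-19:30.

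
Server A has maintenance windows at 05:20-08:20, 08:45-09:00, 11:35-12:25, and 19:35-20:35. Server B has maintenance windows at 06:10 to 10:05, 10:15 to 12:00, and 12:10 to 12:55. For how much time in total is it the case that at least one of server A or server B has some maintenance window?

A ∪ B = 05:20-10:05, 10:15-12:55, 19:35-20:35.
Total: 4 h 45 min + 2 h 40 min + 1 h = 8 h 25 min.

8 h 25 min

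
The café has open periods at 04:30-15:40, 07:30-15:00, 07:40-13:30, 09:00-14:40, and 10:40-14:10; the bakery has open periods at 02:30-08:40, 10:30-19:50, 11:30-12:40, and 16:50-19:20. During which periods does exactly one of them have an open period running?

02:30-04:30, 08:40-10:30, 15:40-19:50

First set merges to 04:30-15:40.
Second set merges to 02:30-08:40, 10:30-19:50.
A \ B = 08:40-10:30.
B \ A = 02:30-04:30, 15:40-19:50.
Union of the two gives the symmetric difference.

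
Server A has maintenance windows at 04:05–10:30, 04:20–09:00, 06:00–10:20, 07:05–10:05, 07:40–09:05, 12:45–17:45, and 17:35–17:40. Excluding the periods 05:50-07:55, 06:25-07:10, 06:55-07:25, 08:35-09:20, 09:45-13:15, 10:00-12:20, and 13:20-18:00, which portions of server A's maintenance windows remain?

A, merged: 04:05–10:30, 12:45–17:45.
B, merged: 05:50–07:55, 08:35–09:20, 09:45–13:15, 13:20–18:00.
04:05–10:30 minus B → 04:05–05:50, 07:55–08:35, 09:20–09:45.
12:45–17:45 minus B → 13:15–13:20.

04:05–05:50, 07:55–08:35, 09:20–09:45, 13:15–13:20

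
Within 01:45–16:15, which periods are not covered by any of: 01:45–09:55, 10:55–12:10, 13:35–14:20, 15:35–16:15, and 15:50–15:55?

The merged coverage is 01:45–09:55, 10:55–12:10, 13:35–14:20, 15:35–16:15.
Complement within 01:45–16:15: 09:55–10:55, 12:10–13:35, 14:20–15:35.

09:55–10:55, 12:10–13:35, 14:20–15:35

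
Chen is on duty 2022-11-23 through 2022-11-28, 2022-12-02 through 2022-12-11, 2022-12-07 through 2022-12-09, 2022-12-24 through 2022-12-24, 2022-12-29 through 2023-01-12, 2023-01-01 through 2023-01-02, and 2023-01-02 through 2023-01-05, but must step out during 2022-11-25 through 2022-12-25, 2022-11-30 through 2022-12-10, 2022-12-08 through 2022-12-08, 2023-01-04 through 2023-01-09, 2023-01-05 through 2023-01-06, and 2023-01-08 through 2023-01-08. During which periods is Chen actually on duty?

2022-11-23 through 2022-11-24, 2022-12-29 through 2023-01-03, 2023-01-10 through 2023-01-12

A, merged: 2022-11-23 through 2022-11-28, 2022-12-02 through 2022-12-11, 2022-12-24 through 2022-12-24, 2022-12-29 through 2023-01-12.
B, merged: 2022-11-25 through 2022-12-25, 2023-01-04 through 2023-01-09.
2022-11-23 through 2022-11-28 minus B → 2022-11-23 through 2022-11-24.
2022-12-02 through 2022-12-11: fully covered by B → removed.
2022-12-24 through 2022-12-24: fully covered by B → removed.
2022-12-29 through 2023-01-12 minus B → 2022-12-29 through 2023-01-03, 2023-01-10 through 2023-01-12.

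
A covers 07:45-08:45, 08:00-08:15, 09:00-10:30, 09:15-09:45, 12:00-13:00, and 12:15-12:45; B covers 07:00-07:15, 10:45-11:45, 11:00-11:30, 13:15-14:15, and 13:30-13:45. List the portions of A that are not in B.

07:45-08:45, 09:00-10:30, 12:00-13:00

A, merged: 07:45-08:45, 09:00-10:30, 12:00-13:00.
B, merged: 07:00-07:15, 10:45-11:45, 13:15-14:15.
07:45-08:45: no B overlap → unchanged.
09:00-10:30: no B overlap → unchanged.
12:00-13:00: no B overlap → unchanged.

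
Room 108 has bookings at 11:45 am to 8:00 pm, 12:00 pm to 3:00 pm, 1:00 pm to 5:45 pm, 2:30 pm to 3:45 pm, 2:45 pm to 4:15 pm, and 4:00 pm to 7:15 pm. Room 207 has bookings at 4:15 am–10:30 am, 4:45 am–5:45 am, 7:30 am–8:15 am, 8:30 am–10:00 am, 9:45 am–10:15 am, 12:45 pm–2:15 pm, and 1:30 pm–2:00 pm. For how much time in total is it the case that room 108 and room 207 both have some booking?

A, merged: 11:45 am–8:00 pm.
B, merged: 4:15 am–10:30 am, 12:45 pm–2:15 pm.
A ∩ B = 12:45 pm–2:15 pm.
Total: 1 h 30 min.

1 h 30 min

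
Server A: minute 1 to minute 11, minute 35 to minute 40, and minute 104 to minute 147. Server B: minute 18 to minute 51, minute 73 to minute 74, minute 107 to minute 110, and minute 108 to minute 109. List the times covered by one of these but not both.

minute 1 to minute 11, minute 18 to minute 35, minute 40 to minute 51, minute 73 to minute 74, minute 104 to minute 107, minute 110 to minute 147

Merge the second list: minute 18 to minute 51, minute 73 to minute 74, minute 107 to minute 110.
A \ B = minute 1 to minute 11, minute 104 to minute 107, minute 110 to minute 147.
B \ A = minute 18 to minute 35, minute 40 to minute 51, minute 73 to minute 74.
Union of the two gives the symmetric difference.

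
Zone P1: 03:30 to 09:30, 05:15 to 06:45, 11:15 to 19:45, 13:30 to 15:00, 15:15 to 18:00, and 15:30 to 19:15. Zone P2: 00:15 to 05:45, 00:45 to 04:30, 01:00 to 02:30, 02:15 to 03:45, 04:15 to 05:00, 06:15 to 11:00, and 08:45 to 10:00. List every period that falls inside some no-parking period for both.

03:30–05:45, 06:15–09:30

A, merged: 03:30–09:30, 11:15–19:45.
B, merged: 00:15–05:45, 06:15–11:00.
03:30–09:30 ∩ B → 03:30–05:45, 06:15–09:30.
11:15–19:45 meets no B interval.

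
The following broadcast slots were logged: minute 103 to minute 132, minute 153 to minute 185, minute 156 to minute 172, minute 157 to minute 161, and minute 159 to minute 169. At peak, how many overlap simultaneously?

4

Sweep endpoints in order; track running count of active intervals.
Peak of 4 reached at minute 159.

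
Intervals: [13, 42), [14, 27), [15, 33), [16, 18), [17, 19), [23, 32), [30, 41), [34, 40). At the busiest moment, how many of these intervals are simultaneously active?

At 17, 5 of the intervals are simultaneously active.
No point has more.

5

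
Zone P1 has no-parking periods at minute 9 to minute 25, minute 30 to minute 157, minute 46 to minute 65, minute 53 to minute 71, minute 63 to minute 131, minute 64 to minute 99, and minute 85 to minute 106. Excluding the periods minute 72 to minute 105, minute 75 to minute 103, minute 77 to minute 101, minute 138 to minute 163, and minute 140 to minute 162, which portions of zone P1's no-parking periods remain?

First set merges to minute 9 to minute 25, minute 30 to minute 157.
Second set merges to minute 72 to minute 105, minute 138 to minute 163.
minute 9 to minute 25: no B overlap → unchanged.
minute 30 to minute 157 minus B → minute 30 to minute 72, minute 105 to minute 138.

minute 9 to minute 25, minute 30 to minute 72, minute 105 to minute 138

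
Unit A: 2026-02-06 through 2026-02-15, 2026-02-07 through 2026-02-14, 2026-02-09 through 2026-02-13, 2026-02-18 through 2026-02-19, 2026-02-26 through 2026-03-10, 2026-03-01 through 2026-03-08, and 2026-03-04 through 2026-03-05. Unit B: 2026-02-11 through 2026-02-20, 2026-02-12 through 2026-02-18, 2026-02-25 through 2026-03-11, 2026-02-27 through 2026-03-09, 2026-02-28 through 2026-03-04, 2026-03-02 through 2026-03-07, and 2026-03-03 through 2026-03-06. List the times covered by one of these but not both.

A, merged: 2026-02-06 through 2026-02-15, 2026-02-18 through 2026-02-19, 2026-02-26 through 2026-03-10.
B, merged: 2026-02-11 through 2026-02-20, 2026-02-25 through 2026-03-11.
A but not B: 2026-02-06 through 2026-02-10.
B but not A: 2026-02-16 through 2026-02-17, 2026-02-20 through 2026-02-20, 2026-02-25 through 2026-02-25, 2026-03-11 through 2026-03-11.
Combining gives A △ B.

2026-02-06 through 2026-02-10, 2026-02-16 through 2026-02-17, 2026-02-20 through 2026-02-20, 2026-02-25 through 2026-02-25, 2026-03-11 through 2026-03-11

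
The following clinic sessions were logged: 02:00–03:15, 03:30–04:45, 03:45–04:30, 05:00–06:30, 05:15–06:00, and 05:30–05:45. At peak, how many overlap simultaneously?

At 05:30, 3 of the intervals are simultaneously active.
No point has more.

3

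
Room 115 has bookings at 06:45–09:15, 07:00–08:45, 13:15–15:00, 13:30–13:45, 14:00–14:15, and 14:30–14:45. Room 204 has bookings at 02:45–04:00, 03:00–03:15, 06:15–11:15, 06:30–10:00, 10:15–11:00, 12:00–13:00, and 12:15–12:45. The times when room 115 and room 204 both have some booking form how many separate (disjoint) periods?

A, merged: 06:45–09:15, 13:15–15:00.
B, merged: 02:45–04:00, 06:15–11:15, 12:00–13:00.
A ∩ B = 06:45–09:15.
That is 1 disjoint piece.

1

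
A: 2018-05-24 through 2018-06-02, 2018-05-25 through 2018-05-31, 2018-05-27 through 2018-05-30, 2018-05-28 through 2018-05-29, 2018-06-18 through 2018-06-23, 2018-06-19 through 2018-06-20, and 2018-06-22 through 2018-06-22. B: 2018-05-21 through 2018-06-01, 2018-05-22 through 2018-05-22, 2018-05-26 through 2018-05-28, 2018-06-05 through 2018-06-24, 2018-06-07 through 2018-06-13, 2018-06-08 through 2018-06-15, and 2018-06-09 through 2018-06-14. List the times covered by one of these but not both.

2018-05-21 through 2018-05-23, 2018-06-02 through 2018-06-02, 2018-06-05 through 2018-06-17, 2018-06-24 through 2018-06-24

A, merged: 2018-05-24 through 2018-06-02, 2018-06-18 through 2018-06-23.
B, merged: 2018-05-21 through 2018-06-01, 2018-06-05 through 2018-06-24.
A but not B: 2018-06-02 through 2018-06-02.
B but not A: 2018-05-21 through 2018-05-23, 2018-06-05 through 2018-06-17, 2018-06-24 through 2018-06-24.
Combining gives A △ B.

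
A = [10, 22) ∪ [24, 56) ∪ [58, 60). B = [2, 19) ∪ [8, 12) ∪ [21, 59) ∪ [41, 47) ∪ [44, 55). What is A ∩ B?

[10, 19) ∪ [21, 22) ∪ [24, 56) ∪ [58, 59)

B, merged: [2, 19), [21, 59).
[10, 22) meets the second set on [10, 19), [21, 22).
[24, 56) meets the second set on [24, 56).
[58, 60) meets the second set on [58, 59).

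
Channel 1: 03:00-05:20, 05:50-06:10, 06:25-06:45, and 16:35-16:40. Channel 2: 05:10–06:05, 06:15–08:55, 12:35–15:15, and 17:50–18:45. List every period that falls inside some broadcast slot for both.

03:00-05:20 overlaps B on 05:10-05:20.
05:50-06:10 overlaps B on 05:50-06:05.
06:25-06:45 overlaps B on 06:25-06:45.
16:35-16:40 falls entirely outside B.

05:10-05:20, 05:50-06:05, 06:25-06:45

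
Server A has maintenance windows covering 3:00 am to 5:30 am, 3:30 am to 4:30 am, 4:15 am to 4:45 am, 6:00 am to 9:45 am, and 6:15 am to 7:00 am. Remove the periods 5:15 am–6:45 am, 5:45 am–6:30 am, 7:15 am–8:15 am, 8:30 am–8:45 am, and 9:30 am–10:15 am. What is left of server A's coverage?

3:00 am–5:15 am, 6:45 am–7:15 am, 8:15 am–8:30 am, 8:45 am–9:30 am

A, merged: 3:00 am–5:30 am, 6:00 am–9:45 am.
B, merged: 5:15 am–6:45 am, 7:15 am–8:15 am, 8:30 am–8:45 am, 9:30 am–10:15 am.
3:00 am–5:30 am minus B → 3:00 am–5:15 am.
6:00 am–9:45 am minus B → 6:45 am–7:15 am, 8:15 am–8:30 am, 8:45 am–9:30 am.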